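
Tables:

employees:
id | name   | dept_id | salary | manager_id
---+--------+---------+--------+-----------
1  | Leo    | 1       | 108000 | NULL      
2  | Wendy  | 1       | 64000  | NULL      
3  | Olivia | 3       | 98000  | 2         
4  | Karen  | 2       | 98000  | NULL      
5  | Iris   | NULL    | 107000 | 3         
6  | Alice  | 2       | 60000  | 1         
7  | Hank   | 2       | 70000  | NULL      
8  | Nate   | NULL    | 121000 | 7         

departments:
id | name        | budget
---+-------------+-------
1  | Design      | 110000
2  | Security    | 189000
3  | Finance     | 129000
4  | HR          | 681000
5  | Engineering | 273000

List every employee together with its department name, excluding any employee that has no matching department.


INNER JOIN keeps only employees rows whose dept_id matches an id in departments. Walk through each employee:
  - employee 1 (Leo): dept_id=1 -> matches Design
  - employee 2 (Wendy): dept_id=1 -> matches Design
  - employee 3 (Olivia): dept_id=3 -> matches Finance
  - employee 4 (Karen): dept_id=2 -> matches Security
  - employee 5 (Iris): dept_id=NULL, no match -> dropped
  - employee 6 (Alice): dept_id=2 -> matches Security
  - employee 7 (Hank): dept_id=2 -> matches Security
  - employee 8 (Nate): dept_id=NULL, no match -> dropped
So 2 of 8 rows are dropped.

SQL:
SELECT a.name, b.name AS department
FROM employees a
INNER JOIN departments b ON a.dept_id = b.id

Result:
name   | department
-------+-----------
Leo    | Design    
Wendy  | Design    
Olivia | Finance   
Karen  | Security  
Alice  | Security  
Hank   | Security  


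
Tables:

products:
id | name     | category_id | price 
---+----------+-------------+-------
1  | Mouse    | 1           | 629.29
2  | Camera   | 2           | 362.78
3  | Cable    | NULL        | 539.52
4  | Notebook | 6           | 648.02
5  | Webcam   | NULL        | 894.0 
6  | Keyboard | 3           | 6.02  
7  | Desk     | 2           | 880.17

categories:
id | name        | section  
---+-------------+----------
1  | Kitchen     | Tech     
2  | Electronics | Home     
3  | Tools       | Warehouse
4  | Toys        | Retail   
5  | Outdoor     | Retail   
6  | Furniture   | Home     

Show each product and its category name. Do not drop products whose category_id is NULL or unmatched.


LEFT JOIN keeps every row from products (the left table); where category_id has no match in categories, the category columns become NULL. Walk through each product:
  - product 1 (Mouse): category_id=1 -> matches Kitchen
  - product 2 (Camera): category_id=2 -> matches Electronics
  - product 3 (Cable): category_id=NULL, no match -> kept with NULL
  - product 4 (Notebook): category_id=6 -> matches Furniture
  - product 5 (Webcam): category_id=NULL, no match -> kept with NULL
  - product 6 (Keyboard): category_id=3 -> matches Tools
  - product 7 (Desk): category_id=2 -> matches Electronics
All 7 rows appear; 2 have NULL category.

SQL:
SELECT a.name, b.name AS category
FROM products a
LEFT JOIN categories b ON a.category_id = b.id

Result:
name     | category   
---------+------------
Mouse    | Kitchen    
Camera   | Electronics
Cable    | NULL       
Notebook | Furniture  
Webcam   | NULL       
Keyboard | Tools      
Desk     | Electronics


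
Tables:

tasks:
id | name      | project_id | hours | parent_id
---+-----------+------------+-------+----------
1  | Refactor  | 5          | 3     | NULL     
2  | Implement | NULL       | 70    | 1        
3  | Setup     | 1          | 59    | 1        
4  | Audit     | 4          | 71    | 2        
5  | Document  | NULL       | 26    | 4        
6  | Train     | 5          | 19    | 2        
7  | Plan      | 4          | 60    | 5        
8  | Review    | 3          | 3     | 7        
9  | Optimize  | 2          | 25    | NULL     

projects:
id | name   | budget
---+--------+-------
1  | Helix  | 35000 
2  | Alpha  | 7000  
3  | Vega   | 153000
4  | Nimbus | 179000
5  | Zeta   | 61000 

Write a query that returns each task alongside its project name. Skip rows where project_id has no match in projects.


INNER JOIN keeps only tasks rows whose project_id matches an id in projects. Walk through each task:
  - task 1 (Refactor): project_id=5 -> matches Zeta
  - task 2 (Implement): project_id=NULL, no match -> dropped
  - task 3 (Setup): project_id=1 -> matches Helix
  - task 4 (Audit): project_id=4 -> matches Nimbus
  - task 5 (Document): project_id=NULL, no match -> dropped
  - task 6 (Train): project_id=5 -> matches Zeta
  - task 7 (Plan): project_id=4 -> matches Nimbus
  - task 8 (Review): project_id=3 -> matches Vega
  - task 9 (Optimize): project_id=2 -> matches Alpha
So 2 of 9 rows are dropped.

SQL:
SELECT a.name, b.name AS project
FROM tasks a
INNER JOIN projects b ON a.project_id = b.id

Result:
name     | project
---------+--------
Refactor | Zeta   
Setup    | Helix  
Audit    | Nimbus 
Train    | Zeta   
Plan     | Nimbus 
Review   | Vega   
Optimize | Alpha  


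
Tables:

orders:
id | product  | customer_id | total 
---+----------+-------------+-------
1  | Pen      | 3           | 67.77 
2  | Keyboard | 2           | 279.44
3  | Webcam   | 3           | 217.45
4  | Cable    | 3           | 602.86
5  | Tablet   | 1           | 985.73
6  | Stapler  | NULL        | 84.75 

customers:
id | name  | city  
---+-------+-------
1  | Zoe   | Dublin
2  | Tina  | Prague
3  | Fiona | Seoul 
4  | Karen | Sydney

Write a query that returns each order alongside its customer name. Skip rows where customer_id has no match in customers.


INNER JOIN keeps only orders rows whose customer_id matches an id in customers. Walk through each order:
  - order 1 (Pen): customer_id=3 -> matches Fiona
  - order 2 (Keyboard): customer_id=2 -> matches Tina
  - order 3 (Webcam): customer_id=3 -> matches Fiona
  - order 4 (Cable): customer_id=3 -> matches Fiona
  - order 5 (Tablet): customer_id=1 -> matches Zoe
  - order 6 (Stapler): customer_id=NULL, no match -> dropped
So 1 of 6 rows is dropped.

SQL:
SELECT a.product, b.name AS customer
FROM orders a
INNER JOIN customers b ON a.customer_id = b.id

Result:
product  | customer
---------+---------
Pen      | Fiona   
Keyboard | Tina    
Webcam   | Fiona   
Cable    | Fiona   
Tablet   | Zoe     


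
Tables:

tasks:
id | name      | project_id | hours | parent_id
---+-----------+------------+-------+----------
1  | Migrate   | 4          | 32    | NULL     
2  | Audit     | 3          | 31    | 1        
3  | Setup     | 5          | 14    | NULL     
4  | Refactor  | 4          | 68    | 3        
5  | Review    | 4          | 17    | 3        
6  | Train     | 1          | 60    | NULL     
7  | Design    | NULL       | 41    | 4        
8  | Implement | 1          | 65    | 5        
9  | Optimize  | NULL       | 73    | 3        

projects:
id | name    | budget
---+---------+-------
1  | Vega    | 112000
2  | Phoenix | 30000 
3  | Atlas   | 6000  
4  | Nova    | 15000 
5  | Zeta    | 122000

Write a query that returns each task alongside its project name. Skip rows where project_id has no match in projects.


INNER JOIN keeps only tasks rows whose project_id matches an id in projects. Walk through each task:
  - task 1 (Migrate): project_id=4 -> matches Nova
  - task 2 (Audit): project_id=3 -> matches Atlas
  - task 3 (Setup): project_id=5 -> matches Zeta
  - task 4 (Refactor): project_id=4 -> matches Nova
  - task 5 (Review): project_id=4 -> matches Nova
  - task 6 (Train): project_id=1 -> matches Vega
  - task 7 (Design): project_id=NULL, no match -> dropped
  - task 8 (Implement): project_id=1 -> matches Vega
  - task 9 (Optimize): project_id=NULL, no match -> dropped
So 2 of 9 rows are dropped.

SQL:
SELECT a.name, b.name AS project
FROM tasks a
INNER JOIN projects b ON a.project_id = b.id

Result:
name      | project
----------+--------
Migrate   | Nova   
Audit     | Atlas  
Setup     | Zeta   
Refactor  | Nova   
Review    | Nova   
Train     | Vega   
Implement | Vega   


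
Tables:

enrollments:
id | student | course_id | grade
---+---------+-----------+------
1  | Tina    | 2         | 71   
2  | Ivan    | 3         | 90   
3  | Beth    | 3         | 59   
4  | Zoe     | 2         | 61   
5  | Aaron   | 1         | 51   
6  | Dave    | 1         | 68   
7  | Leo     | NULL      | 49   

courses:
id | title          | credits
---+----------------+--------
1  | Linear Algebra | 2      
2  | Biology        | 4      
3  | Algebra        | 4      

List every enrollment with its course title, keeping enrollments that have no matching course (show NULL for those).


LEFT JOIN keeps every row from enrollments (the left table); where course_id has no match in courses, the course columns become NULL. Walk through each enrollment:
  - enrollment 1 (Tina): course_id=2 -> matches Biology
  - enrollment 2 (Ivan): course_id=3 -> matches Algebra
  - enrollment 3 (Beth): course_id=3 -> matches Algebra
  - enrollment 4 (Zoe): course_id=2 -> matches Biology
  - enrollment 5 (Aaron): course_id=1 -> matches Linear Algebra
  - enrollment 6 (Dave): course_id=1 -> matches Linear Algebra
  - enrollment 7 (Leo): course_id=NULL, no match -> kept with NULL
All 7 rows appear; 1 has NULL course.

SQL:
SELECT a.student, b.title AS course
FROM enrollments a
LEFT JOIN courses b ON a.course_id = b.id

Result:
student | course        
--------+---------------
Tina    | Biology       
Ivan    | Algebra       
Beth    | Algebra       
Zoe     | Biology       
Aaron   | Linear Algebra
Dave    | Linear Algebra
Leo     | NULL          


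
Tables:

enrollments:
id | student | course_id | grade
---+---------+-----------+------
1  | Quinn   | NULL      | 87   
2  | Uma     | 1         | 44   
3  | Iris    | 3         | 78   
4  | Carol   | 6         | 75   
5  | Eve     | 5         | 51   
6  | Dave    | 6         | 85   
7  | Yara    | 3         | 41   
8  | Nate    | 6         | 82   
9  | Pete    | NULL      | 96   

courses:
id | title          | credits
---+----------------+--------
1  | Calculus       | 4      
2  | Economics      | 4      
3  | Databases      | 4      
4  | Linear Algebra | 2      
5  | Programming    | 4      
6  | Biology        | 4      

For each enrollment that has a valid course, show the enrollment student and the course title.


INNER JOIN keeps only enrollments rows whose course_id matches an id in courses. Walk through each enrollment:
  - enrollment 1 (Quinn): course_id=NULL, no match -> dropped
  - enrollment 2 (Uma): course_id=1 -> matches Calculus
  - enrollment 3 (Iris): course_id=3 -> matches Databases
  - enrollment 4 (Carol): course_id=6 -> matches Biology
  - enrollment 5 (Eve): course_id=5 -> matches Programming
  - enrollment 6 (Dave): course_id=6 -> matches Biology
  - enrollment 7 (Yara): course_id=3 -> matches Databases
  - enrollment 8 (Nate): course_id=6 -> matches Biology
  - enrollment 9 (Pete): course_id=NULL, no match -> dropped
So 2 of 9 rows are dropped.

SQL:
SELECT a.student, b.title AS course
FROM enrollments a
INNER JOIN courses b ON a.course_id = b.id

Result:
student | course     
--------+------------
Uma     | Calculus   
Iris    | Databases  
Carol   | Biology    
Eve     | Programming
Dave    | Biology    
Yara    | Databases  
Nate    | Biology    


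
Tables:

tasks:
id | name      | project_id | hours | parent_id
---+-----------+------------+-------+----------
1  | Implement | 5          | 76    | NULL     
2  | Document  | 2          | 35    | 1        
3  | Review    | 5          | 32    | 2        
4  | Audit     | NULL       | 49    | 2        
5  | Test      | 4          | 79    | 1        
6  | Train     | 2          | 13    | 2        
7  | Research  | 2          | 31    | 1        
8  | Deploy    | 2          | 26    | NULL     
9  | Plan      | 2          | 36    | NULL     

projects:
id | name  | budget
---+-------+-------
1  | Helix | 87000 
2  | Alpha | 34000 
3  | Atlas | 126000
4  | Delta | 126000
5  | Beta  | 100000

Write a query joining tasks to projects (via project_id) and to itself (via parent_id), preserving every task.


Two LEFT JOINs from the same base table tasks: one to projects via project_id, one to tasks itself via parent_id. Both are LEFT so every task is preserved.
Match against projects:
  - task 1 (Implement): project_id=5 -> matches Beta
  - task 2 (Document): project_id=2 -> matches Alpha
  - task 3 (Review): project_id=5 -> matches Beta
  - task 4 (Audit): project_id=NULL, no match -> kept with NULL
  - task 5 (Test): project_id=4 -> matches Delta
  - task 6 (Train): project_id=2 -> matches Alpha
  - task 7 (Research): project_id=2 -> matches Alpha
  - task 8 (Deploy): project_id=2 -> matches Alpha
  - task 9 (Plan): project_id=2 -> matches Alpha
Match against tasks (self):
  - task 1 (Implement): parent_id=NULL -> NULL
  - task 2 (Document): parent_id=1 -> Implement
  - task 3 (Review): parent_id=2 -> Document
  - task 4 (Audit): parent_id=2 -> Document
  - task 5 (Test): parent_id=1 -> Implement
  - task 6 (Train): parent_id=2 -> Document
  - task 7 (Research): parent_id=1 -> Implement
  - task 8 (Deploy): parent_id=NULL -> NULL
  - task 9 (Plan): parent_id=NULL -> NULL

SQL:
SELECT a.name, b.name AS project, c.name AS parent
FROM tasks a
LEFT JOIN projects b ON a.project_id = b.id
LEFT JOIN tasks c ON a.parent_id = c.id

Result:
name      | project | parent   
----------+---------+----------
Implement | Beta    | NULL     
Document  | Alpha   | Implement
Review    | Beta    | Document 
Audit     | NULL    | Document 
Test      | Delta   | Implement
Train     | Alpha   | Document 
Research  | Alpha   | Implement
Deploy    | Alpha   | NULL     
Plan      | Alpha   | NULL     


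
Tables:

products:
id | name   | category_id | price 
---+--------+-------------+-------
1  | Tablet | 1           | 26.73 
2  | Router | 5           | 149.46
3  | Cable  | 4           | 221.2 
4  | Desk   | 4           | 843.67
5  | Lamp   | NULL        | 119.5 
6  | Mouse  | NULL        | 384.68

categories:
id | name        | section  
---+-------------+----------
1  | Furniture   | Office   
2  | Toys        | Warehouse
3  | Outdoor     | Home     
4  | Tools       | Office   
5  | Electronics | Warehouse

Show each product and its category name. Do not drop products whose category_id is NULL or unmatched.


LEFT JOIN keeps every row from products (the left table); where category_id has no match in categories, the category columns become NULL. Walk through each product:
  - product 1 (Tablet): category_id=1 -> matches Furniture
  - product 2 (Router): category_id=5 -> matches Electronics
  - product 3 (Cable): category_id=4 -> matches Tools
  - product 4 (Desk): category_id=4 -> matches Tools
  - product 5 (Lamp): category_id=NULL, no match -> kept with NULL
  - product 6 (Mouse): category_id=NULL, no match -> kept with NULL
All 6 rows appear; 2 have NULL category.

SQL:
SELECT a.name, b.name AS category
FROM products a
LEFT JOIN categories b ON a.category_id = b.id

Result:
name   | category   
-------+------------
Tablet | Furniture  
Router | Electronics
Cable  | Tools      
Desk   | Tools      
Lamp   | NULL       
Mouse  | NULL       


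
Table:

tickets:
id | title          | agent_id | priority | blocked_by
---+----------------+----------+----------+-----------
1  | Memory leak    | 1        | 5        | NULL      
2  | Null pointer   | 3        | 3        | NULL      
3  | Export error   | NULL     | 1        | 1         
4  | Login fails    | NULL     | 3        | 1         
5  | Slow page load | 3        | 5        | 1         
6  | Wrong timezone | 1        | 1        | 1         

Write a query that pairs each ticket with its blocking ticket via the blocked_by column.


This is a self-join: tickets is joined to a second copy of itself, matching each row's blocked_by to another row's id. Use LEFT JOIN so rows with blocked_by=NULL are kept.
  - ticket 1 (Memory leak): blocked_by=NULL -> NULL
  - ticket 2 (Null pointer): blocked_by=NULL -> NULL
  - ticket 3 (Export error): blocked_by=1 -> Memory leak
  - ticket 4 (Login fails): blocked_by=1 -> Memory leak
  - ticket 5 (Slow page load): blocked_by=1 -> Memory leak
  - ticket 6 (Wrong timezone): blocked_by=1 -> Memory leak

SQL:
SELECT a.title AS item, b.title AS blocked_by
FROM tickets a
LEFT JOIN tickets b ON a.blocked_by = b.id

Result:
item           | blocked_by 
---------------+------------
Memory leak    | NULL       
Null pointer   | NULL       
Export error   | Memory leak
Login fails    | Memory leak
Slow page load | Memory leak
Wrong timezone | Memory leak


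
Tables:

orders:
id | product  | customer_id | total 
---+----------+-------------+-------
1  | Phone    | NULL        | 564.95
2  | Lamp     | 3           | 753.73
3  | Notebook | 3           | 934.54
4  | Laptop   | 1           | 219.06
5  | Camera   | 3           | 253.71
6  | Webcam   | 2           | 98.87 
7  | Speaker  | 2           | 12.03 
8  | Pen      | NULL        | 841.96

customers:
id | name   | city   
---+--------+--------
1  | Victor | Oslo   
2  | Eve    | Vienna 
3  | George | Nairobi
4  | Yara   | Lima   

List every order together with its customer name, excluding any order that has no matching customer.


INNER JOIN keeps only orders rows whose customer_id matches an id in customers. Walk through each order:
  - order 1 (Phone): customer_id=NULL, no match -> dropped
  - order 2 (Lamp): customer_id=3 -> matches George
  - order 3 (Notebook): customer_id=3 -> matches George
  - order 4 (Laptop): customer_id=1 -> matches Victor
  - order 5 (Camera): customer_id=3 -> matches George
  - order 6 (Webcam): customer_id=2 -> matches Eve
  - order 7 (Speaker): customer_id=2 -> matches Eve
  - order 8 (Pen): customer_id=NULL, no match -> dropped
So 2 of 8 rows are dropped.

SQL:
SELECT a.product, b.name AS customer
FROM orders a
INNER JOIN customers b ON a.customer_id = b.id

Result:
product  | customer
---------+---------
Lamp     | George  
Notebook | George  
Laptop   | Victor  
Camera   | George  
Webcam   | Eve     
Speaker  | Eve     


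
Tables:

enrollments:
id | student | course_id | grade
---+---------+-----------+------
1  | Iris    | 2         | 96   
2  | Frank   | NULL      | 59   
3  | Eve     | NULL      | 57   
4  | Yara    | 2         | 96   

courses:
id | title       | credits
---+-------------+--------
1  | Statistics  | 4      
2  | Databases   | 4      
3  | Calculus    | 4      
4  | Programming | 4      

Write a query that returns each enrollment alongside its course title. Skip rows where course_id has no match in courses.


INNER JOIN keeps only enrollments rows whose course_id matches an id in courses. Walk through each enrollment:
  - enrollment 1 (Iris): course_id=2 -> matches Databases
  - enrollment 2 (Frank): course_id=NULL, no match -> dropped
  - enrollment 3 (Eve): course_id=NULL, no match -> dropped
  - enrollment 4 (Yara): course_id=2 -> matches Databases
So 2 of 4 rows are dropped.

SQL:
SELECT a.student, b.title AS course
FROM enrollments a
INNER JOIN courses b ON a.course_id = b.id

Result:
student | course   
--------+----------
Iris    | Databases
Yara    | Databases


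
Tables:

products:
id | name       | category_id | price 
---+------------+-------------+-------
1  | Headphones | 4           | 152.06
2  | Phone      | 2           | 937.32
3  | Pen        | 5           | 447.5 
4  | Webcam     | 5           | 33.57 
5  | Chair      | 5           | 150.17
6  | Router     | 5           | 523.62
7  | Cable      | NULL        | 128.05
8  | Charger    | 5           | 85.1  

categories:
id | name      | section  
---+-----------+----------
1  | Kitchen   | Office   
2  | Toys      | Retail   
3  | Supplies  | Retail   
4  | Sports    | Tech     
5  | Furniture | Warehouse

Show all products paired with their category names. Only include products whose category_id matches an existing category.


INNER JOIN keeps only products rows whose category_id matches an id in categories. Walk through each product:
  - product 1 (Headphones): category_id=4 -> matches Sports
  - product 2 (Phone): category_id=2 -> matches Toys
  - product 3 (Pen): category_id=5 -> matches Furniture
  - product 4 (Webcam): category_id=5 -> matches Furniture
  - product 5 (Chair): category_id=5 -> matches Furniture
  - product 6 (Router): category_id=5 -> matches Furniture
  - product 7 (Cable): category_id=NULL, no match -> dropped
  - product 8 (Charger): category_id=5 -> matches Furniture
So 1 of 8 rows is dropped.

SQL:
SELECT a.name, b.name AS category
FROM products a
INNER JOIN categories b ON a.category_id = b.id

Result:
name       | category 
-----------+----------
Headphones | Sports   
Phone      | Toys     
Pen        | Furniture
Webcam     | Furniture
Chair      | Furniture
Router     | Furniture
Charger    | Furniture


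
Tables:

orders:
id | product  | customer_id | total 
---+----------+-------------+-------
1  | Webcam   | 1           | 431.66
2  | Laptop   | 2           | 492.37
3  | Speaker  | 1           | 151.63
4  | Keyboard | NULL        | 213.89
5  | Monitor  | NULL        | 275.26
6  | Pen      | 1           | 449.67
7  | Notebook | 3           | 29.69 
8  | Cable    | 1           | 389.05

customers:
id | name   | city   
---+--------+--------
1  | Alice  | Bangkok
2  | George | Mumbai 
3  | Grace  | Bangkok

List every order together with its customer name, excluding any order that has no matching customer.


INNER JOIN keeps only orders rows whose customer_id matches an id in customers. Walk through each order:
  - order 1 (Webcam): customer_id=1 -> matches Alice
  - order 2 (Laptop): customer_id=2 -> matches George
  - order 3 (Speaker): customer_id=1 -> matches Alice
  - order 4 (Keyboard): customer_id=NULL, no match -> dropped
  - order 5 (Monitor): customer_id=NULL, no match -> dropped
  - order 6 (Pen): customer_id=1 -> matches Alice
  - order 7 (Notebook): customer_id=3 -> matches Grace
  - order 8 (Cable): customer_id=1 -> matches Alice
So 2 of 8 rows are dropped.

SQL:
SELECT a.product, b.name AS customer
FROM orders a
INNER JOIN customers b ON a.customer_id = b.id

Result:
product  | customer
---------+---------
Webcam   | Alice   
Laptop   | George  
Speaker  | Alice   
Pen      | Alice   
Notebook | Grace   
Cable    | Alice   


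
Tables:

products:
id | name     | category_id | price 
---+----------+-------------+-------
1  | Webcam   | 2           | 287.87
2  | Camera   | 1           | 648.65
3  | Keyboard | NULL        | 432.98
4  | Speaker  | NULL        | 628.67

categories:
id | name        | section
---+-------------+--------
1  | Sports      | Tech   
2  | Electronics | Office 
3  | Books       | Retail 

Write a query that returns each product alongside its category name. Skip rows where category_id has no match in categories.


INNER JOIN keeps only products rows whose category_id matches an id in categories. Walk through each product:
  - product 1 (Webcam): category_id=2 -> matches Electronics
  - product 2 (Camera): category_id=1 -> matches Sports
  - product 3 (Keyboard): category_id=NULL, no match -> dropped
  - product 4 (Speaker): category_id=NULL, no match -> dropped
So 2 of 4 rows are dropped.

SQL:
SELECT a.name, b.name AS category
FROM products a
INNER JOIN categories b ON a.category_id = b.id

Result:
name   | category   
-------+------------
Webcam | Electronics
Camera | Sports     


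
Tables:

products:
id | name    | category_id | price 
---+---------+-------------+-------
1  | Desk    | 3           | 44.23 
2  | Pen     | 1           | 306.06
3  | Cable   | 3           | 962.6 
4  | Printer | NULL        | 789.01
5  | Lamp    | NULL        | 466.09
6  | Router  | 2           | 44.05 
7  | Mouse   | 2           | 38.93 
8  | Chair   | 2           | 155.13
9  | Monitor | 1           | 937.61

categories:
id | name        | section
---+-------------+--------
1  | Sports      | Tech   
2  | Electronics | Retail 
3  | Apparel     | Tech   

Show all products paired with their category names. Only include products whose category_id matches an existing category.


INNER JOIN keeps only products rows whose category_id matches an id in categories. Walk through each product:
  - product 1 (Desk): category_id=3 -> matches Apparel
  - product 2 (Pen): category_id=1 -> matches Sports
  - product 3 (Cable): category_id=3 -> matches Apparel
  - product 4 (Printer): category_id=NULL, no match -> dropped
  - product 5 (Lamp): category_id=NULL, no match -> dropped
  - product 6 (Router): category_id=2 -> matches Electronics
  - product 7 (Mouse): category_id=2 -> matches Electronics
  - product 8 (Chair): category_id=2 -> matches Electronics
  - product 9 (Monitor): category_id=1 -> matches Sports
So 2 of 9 rows are dropped.

SQL:
SELECT a.name, b.name AS category
FROM products a
INNER JOIN categories b ON a.category_id = b.id

Result:
name    | category   
--------+------------
Desk    | Apparel    
Pen     | Sports     
Cable   | Apparel    
Router  | Electronics
Mouse   | Electronics
Chair   | Electronics
Monitor | Sports     


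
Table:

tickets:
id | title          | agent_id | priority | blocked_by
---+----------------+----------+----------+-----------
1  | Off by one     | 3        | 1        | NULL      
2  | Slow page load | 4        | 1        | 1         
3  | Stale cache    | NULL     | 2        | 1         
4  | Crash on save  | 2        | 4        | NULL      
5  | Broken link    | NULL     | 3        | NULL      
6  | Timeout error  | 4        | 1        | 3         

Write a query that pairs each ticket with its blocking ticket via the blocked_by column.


This is a self-join: tickets is joined to a second copy of itself, matching each row's blocked_by to another row's id. Use LEFT JOIN so rows with blocked_by=NULL are kept.
  - ticket 1 (Off by one): blocked_by=NULL -> NULL
  - ticket 2 (Slow page load): blocked_by=1 -> Off by one
  - ticket 3 (Stale cache): blocked_by=1 -> Off by one
  - ticket 4 (Crash on save): blocked_by=NULL -> NULL
  - ticket 5 (Broken link): blocked_by=NULL -> NULL
  - ticket 6 (Timeout error): blocked_by=3 -> Stale cache

SQL:
SELECT a.title AS item, b.title AS blocked_by
FROM tickets a
LEFT JOIN tickets b ON a.blocked_by = b.id

Result:
item           | blocked_by 
---------------+------------
Off by one     | NULL       
Slow page load | Off by one 
Stale cache    | Off by one 
Crash on save  | NULL       
Broken link    | NULL       
Timeout error  | Stale cache


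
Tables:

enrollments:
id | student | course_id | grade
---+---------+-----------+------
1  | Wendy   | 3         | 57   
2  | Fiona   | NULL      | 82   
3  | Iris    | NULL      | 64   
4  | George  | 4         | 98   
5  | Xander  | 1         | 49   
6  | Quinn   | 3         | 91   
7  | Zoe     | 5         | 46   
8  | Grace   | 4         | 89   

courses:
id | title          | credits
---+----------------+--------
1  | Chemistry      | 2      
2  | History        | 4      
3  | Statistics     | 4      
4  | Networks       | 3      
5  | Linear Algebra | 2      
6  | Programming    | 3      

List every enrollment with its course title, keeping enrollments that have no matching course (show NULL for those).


LEFT JOIN keeps every row from enrollments (the left table); where course_id has no match in courses, the course columns become NULL. Walk through each enrollment:
  - enrollment 1 (Wendy): course_id=3 -> matches Statistics
  - enrollment 2 (Fiona): course_id=NULL, no match -> kept with NULL
  - enrollment 3 (Iris): course_id=NULL, no match -> kept with NULL
  - enrollment 4 (George): course_id=4 -> matches Networks
  - enrollment 5 (Xander): course_id=1 -> matches Chemistry
  - enrollment 6 (Quinn): course_id=3 -> matches Statistics
  - enrollment 7 (Zoe): course_id=5 -> matches Linear Algebra
  - enrollment 8 (Grace): course_id=4 -> matches Networks
All 8 rows appear; 2 have NULL course.

SQL:
SELECT a.student, b.title AS course
FROM enrollments a
LEFT JOIN courses b ON a.course_id = b.id

Result:
student | course        
--------+---------------
Wendy   | Statistics    
Fiona   | NULL          
Iris    | NULL          
George  | Networks      
Xander  | Chemistry     
Quinn   | Statistics    
Zoe     | Linear Algebra
Grace   | Networks      


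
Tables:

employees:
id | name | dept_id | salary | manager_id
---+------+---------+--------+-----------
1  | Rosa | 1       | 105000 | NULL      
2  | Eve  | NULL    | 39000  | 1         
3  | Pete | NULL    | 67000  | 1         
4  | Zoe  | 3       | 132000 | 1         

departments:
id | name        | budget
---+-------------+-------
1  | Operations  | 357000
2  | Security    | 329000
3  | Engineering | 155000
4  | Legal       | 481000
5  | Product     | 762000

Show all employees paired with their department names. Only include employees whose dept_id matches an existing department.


INNER JOIN keeps only employees rows whose dept_id matches an id in departments. Walk through each employee:
  - employee 1 (Rosa): dept_id=1 -> matches Operations
  - employee 2 (Eve): dept_id=NULL, no match -> dropped
  - employee 3 (Pete): dept_id=NULL, no match -> dropped
  - employee 4 (Zoe): dept_id=3 -> matches Engineering
So 2 of 4 rows are dropped.

SQL:
SELECT a.name, b.name AS department
FROM employees a
INNER JOIN departments b ON a.dept_id = b.id

Result:
name | department 
-----+------------
Rosa | Operations 
Zoe  | Engineering


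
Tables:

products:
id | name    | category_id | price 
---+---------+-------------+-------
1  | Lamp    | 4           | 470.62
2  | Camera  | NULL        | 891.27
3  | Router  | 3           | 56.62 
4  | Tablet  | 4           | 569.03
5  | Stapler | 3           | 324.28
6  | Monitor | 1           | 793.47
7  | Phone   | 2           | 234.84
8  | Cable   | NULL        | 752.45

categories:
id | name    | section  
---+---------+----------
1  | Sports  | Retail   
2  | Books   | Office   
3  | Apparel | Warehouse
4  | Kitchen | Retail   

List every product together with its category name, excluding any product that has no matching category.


INNER JOIN keeps only products rows whose category_id matches an id in categories. Walk through each product:
  - product 1 (Lamp): category_id=4 -> matches Kitchen
  - product 2 (Camera): category_id=NULL, no match -> dropped
  - product 3 (Router): category_id=3 -> matches Apparel
  - product 4 (Tablet): category_id=4 -> matches Kitchen
  - product 5 (Stapler): category_id=3 -> matches Apparel
  - product 6 (Monitor): category_id=1 -> matches Sports
  - product 7 (Phone): category_id=2 -> matches Books
  - product 8 (Cable): category_id=NULL, no match -> dropped
So 2 of 8 rows are dropped.

SQL:
SELECT a.name, b.name AS category
FROM products a
INNER JOIN categories b ON a.category_id = b.id

Result:
name    | category
--------+---------
Lamp    | Kitchen 
Router  | Apparel 
Tablet  | Kitchen 
Stapler | Apparel 
Monitor | Sports  
Phone   | Books   


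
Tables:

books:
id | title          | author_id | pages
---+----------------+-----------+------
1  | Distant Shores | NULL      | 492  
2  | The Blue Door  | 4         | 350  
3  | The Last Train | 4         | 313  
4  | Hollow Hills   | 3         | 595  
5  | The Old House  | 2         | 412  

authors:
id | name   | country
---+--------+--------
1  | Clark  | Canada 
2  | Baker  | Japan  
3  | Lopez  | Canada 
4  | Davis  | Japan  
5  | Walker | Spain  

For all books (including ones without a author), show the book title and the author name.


LEFT JOIN keeps every row from books (the left table); where author_id has no match in authors, the author columns become NULL. Walk through each book:
  - book 1 (Distant Shores): author_id=NULL, no match -> kept with NULL
  - book 2 (The Blue Door): author_id=4 -> matches Davis
  - book 3 (The Last Train): author_id=4 -> matches Davis
  - book 4 (Hollow Hills): author_id=3 -> matches Lopez
  - book 5 (The Old House): author_id=2 -> matches Baker
All 5 rows appear; 1 has NULL author.

SQL:
SELECT a.title, b.name AS author
FROM books a
LEFT JOIN authors b ON a.author_id = b.id

Result:
title          | author
---------------+-------
Distant Shores | NULL  
The Blue Door  | Davis 
The Last Train | Davis 
Hollow Hills   | Lopez 
The Old House  | Baker 


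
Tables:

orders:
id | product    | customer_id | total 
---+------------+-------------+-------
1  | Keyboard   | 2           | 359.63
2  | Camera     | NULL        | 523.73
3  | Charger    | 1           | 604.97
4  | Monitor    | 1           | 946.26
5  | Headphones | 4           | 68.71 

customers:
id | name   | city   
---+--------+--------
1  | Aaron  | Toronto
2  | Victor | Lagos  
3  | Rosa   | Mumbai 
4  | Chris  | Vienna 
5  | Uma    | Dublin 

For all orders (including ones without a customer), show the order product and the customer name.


LEFT JOIN keeps every row from orders (the left table); where customer_id has no match in customers, the customer columns become NULL. Walk through each order:
  - order 1 (Keyboard): customer_id=2 -> matches Victor
  - order 2 (Camera): customer_id=NULL, no match -> kept with NULL
  - order 3 (Charger): customer_id=1 -> matches Aaron
  - order 4 (Monitor): customer_id=1 -> matches Aaron
  - order 5 (Headphones): customer_id=4 -> matches Chris
All 5 rows appear; 1 has NULL customer.

SQL:
SELECT a.product, b.name AS customer
FROM orders a
LEFT JOIN customers b ON a.customer_id = b.id

Result:
product    | customer
-----------+---------
Keyboard   | Victor  
Camera     | NULL    
Charger    | Aaron   
Monitor    | Aaron   
Headphones | Chris   


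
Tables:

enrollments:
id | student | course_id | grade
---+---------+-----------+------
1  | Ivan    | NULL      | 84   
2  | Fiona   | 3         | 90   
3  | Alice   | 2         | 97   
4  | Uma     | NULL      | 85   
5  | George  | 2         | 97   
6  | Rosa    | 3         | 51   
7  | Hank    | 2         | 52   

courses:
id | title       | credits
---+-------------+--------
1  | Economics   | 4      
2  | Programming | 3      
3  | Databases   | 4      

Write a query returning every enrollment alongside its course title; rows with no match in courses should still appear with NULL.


LEFT JOIN keeps every row from enrollments (the left table); where course_id has no match in courses, the course columns become NULL. Walk through each enrollment:
  - enrollment 1 (Ivan): course_id=NULL, no match -> kept with NULL
  - enrollment 2 (Fiona): course_id=3 -> matches Databases
  - enrollment 3 (Alice): course_id=2 -> matches Programming
  - enrollment 4 (Uma): course_id=NULL, no match -> kept with NULL
  - enrollment 5 (George): course_id=2 -> matches Programming
  - enrollment 6 (Rosa): course_id=3 -> matches Databases
  - enrollment 7 (Hank): course_id=2 -> matches Programming
All 7 rows appear; 2 have NULL course.

SQL:
SELECT a.student, b.title AS course
FROM enrollments a
LEFT JOIN courses b ON a.course_id = b.id

Result:
student | course     
--------+------------
Ivan    | NULL       
Fiona   | Databases  
Alice   | Programming
Uma     | NULL       
George  | Programming
Rosa    | Databases  
Hank    | Programming


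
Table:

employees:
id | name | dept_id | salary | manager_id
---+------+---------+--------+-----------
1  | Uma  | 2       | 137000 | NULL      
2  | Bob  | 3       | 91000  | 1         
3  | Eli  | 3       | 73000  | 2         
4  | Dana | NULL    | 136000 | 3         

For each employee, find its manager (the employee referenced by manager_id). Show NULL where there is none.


This is a self-join: employees is joined to a second copy of itself, matching each row's manager_id to another row's id. Use LEFT JOIN so rows with manager_id=NULL are kept.
  - employee 1 (Uma): manager_id=NULL -> NULL
  - employee 2 (Bob): manager_id=1 -> Uma
  - employee 3 (Eli): manager_id=2 -> Bob
  - employee 4 (Dana): manager_id=3 -> Eli

SQL:
SELECT a.name AS item, b.name AS manager
FROM employees a
LEFT JOIN employees b ON a.manager_id = b.id

Result:
item | manager
-----+--------
Uma  | NULL   
Bob  | Uma    
Eli  | Bob    
Dana | Eli    


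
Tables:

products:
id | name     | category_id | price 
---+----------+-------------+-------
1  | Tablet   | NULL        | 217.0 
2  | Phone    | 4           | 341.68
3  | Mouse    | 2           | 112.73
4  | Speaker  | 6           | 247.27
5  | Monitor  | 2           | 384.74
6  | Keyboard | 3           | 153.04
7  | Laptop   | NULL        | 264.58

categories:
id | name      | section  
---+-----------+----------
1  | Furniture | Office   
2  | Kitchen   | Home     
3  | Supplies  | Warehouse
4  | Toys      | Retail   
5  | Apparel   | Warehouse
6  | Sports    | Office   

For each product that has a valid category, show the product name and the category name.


INNER JOIN keeps only products rows whose category_id matches an id in categories. Walk through each product:
  - product 1 (Tablet): category_id=NULL, no match -> dropped
  - product 2 (Phone): category_id=4 -> matches Toys
  - product 3 (Mouse): category_id=2 -> matches Kitchen
  - product 4 (Speaker): category_id=6 -> matches Sports
  - product 5 (Monitor): category_id=2 -> matches Kitchen
  - product 6 (Keyboard): category_id=3 -> matches Supplies
  - product 7 (Laptop): category_id=NULL, no match -> dropped
So 2 of 7 rows are dropped.

SQL:
SELECT a.name, b.name AS category
FROM products a
INNER JOIN categories b ON a.category_id = b.id

Result:
name     | category
---------+---------
Phone    | Toys    
Mouse    | Kitchen 
Speaker  | Sports  
Monitor  | Kitchen 
Keyboard | Supplies


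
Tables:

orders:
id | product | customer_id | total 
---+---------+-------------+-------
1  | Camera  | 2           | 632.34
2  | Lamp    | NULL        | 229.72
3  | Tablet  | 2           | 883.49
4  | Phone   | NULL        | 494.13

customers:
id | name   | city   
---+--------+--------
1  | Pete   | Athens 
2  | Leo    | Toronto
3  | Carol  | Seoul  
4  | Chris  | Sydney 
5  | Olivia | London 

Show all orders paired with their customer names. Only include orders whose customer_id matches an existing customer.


INNER JOIN keeps only orders rows whose customer_id matches an id in customers. Walk through each order:
  - order 1 (Camera): customer_id=2 -> matches Leo
  - order 2 (Lamp): customer_id=NULL, no match -> dropped
  - order 3 (Tablet): customer_id=2 -> matches Leo
  - order 4 (Phone): customer_id=NULL, no match -> dropped
So 2 of 4 rows are dropped.

SQL:
SELECT a.product, b.name AS customer
FROM orders a
INNER JOIN customers b ON a.customer_id = b.id

Result:
product | customer
--------+---------
Camera  | Leo     
Tablet  | Leo     


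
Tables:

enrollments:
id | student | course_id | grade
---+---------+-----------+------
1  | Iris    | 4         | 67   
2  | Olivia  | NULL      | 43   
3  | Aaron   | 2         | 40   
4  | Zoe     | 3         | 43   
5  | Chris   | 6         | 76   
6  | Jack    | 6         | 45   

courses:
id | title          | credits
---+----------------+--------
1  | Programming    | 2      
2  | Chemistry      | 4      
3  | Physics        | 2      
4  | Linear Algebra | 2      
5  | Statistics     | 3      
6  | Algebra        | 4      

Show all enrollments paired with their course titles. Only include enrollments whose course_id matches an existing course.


INNER JOIN keeps only enrollments rows whose course_id matches an id in courses. Walk through each enrollment:
  - enrollment 1 (Iris): course_id=4 -> matches Linear Algebra
  - enrollment 2 (Olivia): course_id=NULL, no match -> dropped
  - enrollment 3 (Aaron): course_id=2 -> matches Chemistry
  - enrollment 4 (Zoe): course_id=3 -> matches Physics
  - enrollment 5 (Chris): course_id=6 -> matches Algebra
  - enrollment 6 (Jack): course_id=6 -> matches Algebra
So 1 of 6 rows is dropped.

SQL:
SELECT a.student, b.title AS course
FROM enrollments a
INNER JOIN courses b ON a.course_id = b.id

Result:
student | course        
--------+---------------
Iris    | Linear Algebra
Aaron   | Chemistry     
Zoe     | Physics       
Chris   | Algebra       
Jack    | Algebra       


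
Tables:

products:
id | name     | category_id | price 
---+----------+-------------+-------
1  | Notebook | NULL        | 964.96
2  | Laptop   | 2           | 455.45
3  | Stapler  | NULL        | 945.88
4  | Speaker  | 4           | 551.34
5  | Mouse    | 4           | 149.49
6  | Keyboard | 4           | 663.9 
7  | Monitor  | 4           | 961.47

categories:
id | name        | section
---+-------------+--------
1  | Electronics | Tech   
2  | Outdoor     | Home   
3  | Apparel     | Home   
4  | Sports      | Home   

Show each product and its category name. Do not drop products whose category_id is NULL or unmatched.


LEFT JOIN keeps every row from products (the left table); where category_id has no match in categories, the category columns become NULL. Walk through each product:
  - product 1 (Notebook): category_id=NULL, no match -> kept with NULL
  - product 2 (Laptop): category_id=2 -> matches Outdoor
  - product 3 (Stapler): category_id=NULL, no match -> kept with NULL
  - product 4 (Speaker): category_id=4 -> matches Sports
  - product 5 (Mouse): category_id=4 -> matches Sports
  - product 6 (Keyboard): category_id=4 -> matches Sports
  - product 7 (Monitor): category_id=4 -> matches Sports
All 7 rows appear; 2 have NULL category.

SQL:
SELECT a.name, b.name AS category
FROM products a
LEFT JOIN categories b ON a.category_id = b.id

Result:
name     | category
---------+---------
Notebook | NULL    
Laptop   | Outdoor 
Stapler  | NULL    
Speaker  | Sports  
Mouse    | Sports  
Keyboard | Sports  
Monitor  | Sports  
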